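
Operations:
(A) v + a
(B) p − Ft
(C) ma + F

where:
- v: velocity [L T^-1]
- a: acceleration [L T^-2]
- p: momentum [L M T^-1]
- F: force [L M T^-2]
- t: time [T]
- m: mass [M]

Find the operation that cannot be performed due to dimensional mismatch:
(A) v + a

(A) v + a: v [L T^-1] and a [L T^-2] — different dimensions cannot be added/subtracted ✗
(B) p − Ft: p [L M T^-1] and Ft [L M T^-1] — same dimensions ✓
(C) ma + F: ma [L M T^-2] and F [L M T^-2] — same dimensions ✓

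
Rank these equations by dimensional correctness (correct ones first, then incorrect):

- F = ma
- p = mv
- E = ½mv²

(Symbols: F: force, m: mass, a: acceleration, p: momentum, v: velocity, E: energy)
Dimensionally correct: F = ma, p = mv, E = ½mv²
Dimensionally incorrect: none
Ordered (correct first, then incorrect): F = ma, p = mv, E = ½mv²

- F = ma: LHS [L M T^-2], RHS [L M T^-2] → correct ✓
- p = mv: LHS [L M T^-1], RHS [L M T^-1] → correct ✓
- E = ½mv²: LHS [L^2 M T^-2], RHS [L^2 M T^-2] → correct ✓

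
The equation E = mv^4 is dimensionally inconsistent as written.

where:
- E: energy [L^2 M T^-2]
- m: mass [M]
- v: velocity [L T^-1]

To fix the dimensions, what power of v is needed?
The exponent of v should be 2: E = mv^2

The LHS E has dimensions [L^2 M T^-2]; v has dimensions [L T^-1].
As written, the RHS mv^4 (exponent 4 on v) has dimensions [L^4 M T^-4], which does not match.
With exponent 2, the RHS mv^2 has dimensions [L^2 M T^-2], matching the LHS.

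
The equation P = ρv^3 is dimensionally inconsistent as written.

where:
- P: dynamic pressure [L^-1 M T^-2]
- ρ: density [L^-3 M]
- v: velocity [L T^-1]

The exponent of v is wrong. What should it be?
The exponent of v should be 2: P = ρv^2

The LHS P has dimensions [L^-1 M T^-2]; v has dimensions [L T^-1].
As written, the RHS ρv^3 (exponent 3 on v) has dimensions [M T^-3], which does not match.
With exponent 2, the RHS ρv^2 has dimensions [L^-1 M T^-2], matching the LHS.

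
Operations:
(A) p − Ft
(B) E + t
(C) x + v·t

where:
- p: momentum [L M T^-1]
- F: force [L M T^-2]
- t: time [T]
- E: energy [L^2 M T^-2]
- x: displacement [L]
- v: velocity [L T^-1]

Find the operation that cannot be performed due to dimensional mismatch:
(B) E + t

(A) p − Ft: p [L M T^-1] and Ft [L M T^-1] — same dimensions ✓
(B) E + t: E [L^2 M T^-2] and t [T] — different dimensions cannot be added/subtracted ✗
(C) x + v·t: x [L] and v·t [L] — same dimensions ✓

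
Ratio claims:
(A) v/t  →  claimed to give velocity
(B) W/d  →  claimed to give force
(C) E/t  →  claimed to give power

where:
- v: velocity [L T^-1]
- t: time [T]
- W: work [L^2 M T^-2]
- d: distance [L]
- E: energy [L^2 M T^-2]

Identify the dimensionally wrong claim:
(A) v/t does not give velocity

(A) v/t: [L T^-2] ≠ velocity [L T^-1] ✗
(B) W/d: [L M T^-2] = force [L M T^-2] ✓
(C) E/t: [L^2 M T^-3] = power [L^2 M T^-3] ✓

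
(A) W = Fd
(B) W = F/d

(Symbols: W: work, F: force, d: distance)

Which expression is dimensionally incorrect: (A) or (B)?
(B)

(A) W = Fd: LHS [L^2 M T^-2], RHS [L^2 M T^-2] ✓
(B) W = F/d: LHS [L^2 M T^-2], RHS [M T^-2] ✗

Expression (B) W = F/d is dimensionally incorrect.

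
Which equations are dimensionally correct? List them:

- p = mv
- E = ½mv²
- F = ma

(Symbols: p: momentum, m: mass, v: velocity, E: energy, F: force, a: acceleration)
Dimensionally correct: p = mv, E = ½mv², F = ma
Dimensionally incorrect: none
Ordered (correct first, then incorrect): p = mv, E = ½mv², F = ma

- p = mv: LHS [L M T^-1], RHS [L M T^-1] → correct ✓
- E = ½mv²: LHS [L^2 M T^-2], RHS [L^2 M T^-2] → correct ✓
- F = ma: LHS [L M T^-2], RHS [L M T^-2] → correct ✓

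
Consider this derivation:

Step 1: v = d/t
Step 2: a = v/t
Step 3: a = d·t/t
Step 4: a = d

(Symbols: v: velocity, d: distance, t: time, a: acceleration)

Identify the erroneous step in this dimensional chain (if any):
Step 3

Step 1: v = d/t → LHS [L T^-1], RHS [L T^-1] ✓
Step 2: a = v/t → LHS [L T^-2], RHS [L T^-2] ✓
Step 3: a = d·t/t → LHS [L T^-2], RHS [L] ✗

The first dimensional inconsistency appears in step 3: a = d·t/t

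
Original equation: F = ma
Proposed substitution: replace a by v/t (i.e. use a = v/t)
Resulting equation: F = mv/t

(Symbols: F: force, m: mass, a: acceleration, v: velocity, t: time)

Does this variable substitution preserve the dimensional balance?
Yes

[a] = [L T^-2] and [v/t] = [L T^-2]. These match, so the substitution replaces a quantity by one of the same dimensions and the result F = mv/t has LHS [L M T^-2] vs RHS [L M T^-2] — still consistent.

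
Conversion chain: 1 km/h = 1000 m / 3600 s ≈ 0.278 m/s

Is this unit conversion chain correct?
The chain is correct (no errors).

Correct: 1 km = 1000 m, 1 h = 3600 s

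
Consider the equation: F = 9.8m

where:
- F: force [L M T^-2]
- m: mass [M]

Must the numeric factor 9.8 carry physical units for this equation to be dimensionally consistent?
Yes

F has dimensions [L M T^-2], while m alone has dimensions [M]. For the equation to balance, the factor 9.8 must carry dimensions [L T^-2] — it is a dimensional constant (a numerical value of a physical quantity with its units suppressed), not a pure number.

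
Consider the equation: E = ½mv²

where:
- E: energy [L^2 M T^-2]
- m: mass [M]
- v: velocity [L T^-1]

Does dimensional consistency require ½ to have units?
No

E has dimensions [L^2 M T^-2] and mv² already has dimensions [L^2 M T^-2], so the equation balances without ½ contributing any dimensions. ½ is a pure (dimensionless) number; changing or removing it would not affect dimensional consistency.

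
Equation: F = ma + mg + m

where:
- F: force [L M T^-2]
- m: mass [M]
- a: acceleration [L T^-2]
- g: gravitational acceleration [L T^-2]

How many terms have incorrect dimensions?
1

LHS F: [L M T^-2]
- ma: [L M T^-2] ✓
- mg: [L M T^-2] ✓
- m: [M] ✗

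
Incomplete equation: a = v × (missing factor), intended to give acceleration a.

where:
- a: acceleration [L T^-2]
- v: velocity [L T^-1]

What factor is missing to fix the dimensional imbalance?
1/t (inverse time), dimensions [T^-1]

a has dimensions [L T^-2] and v has dimensions [L T^-1].
The missing factor must have dimensions [L T^-2] / [L T^-1] = [T^-1], i.e. inverse time (1/t).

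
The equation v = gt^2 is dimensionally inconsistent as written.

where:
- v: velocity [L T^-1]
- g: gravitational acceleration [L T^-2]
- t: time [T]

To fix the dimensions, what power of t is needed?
The exponent of t should be 1: v = gt

The LHS v has dimensions [L T^-1]; t has dimensions [T].
As written, the RHS gt^2 (exponent 2 on t) has dimensions [L], which does not match.
With exponent 1, the RHS gt has dimensions [L T^-1], matching the LHS.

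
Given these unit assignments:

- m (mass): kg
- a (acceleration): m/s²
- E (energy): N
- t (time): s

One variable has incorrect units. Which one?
E

The variable E (energy) should have units J, not N.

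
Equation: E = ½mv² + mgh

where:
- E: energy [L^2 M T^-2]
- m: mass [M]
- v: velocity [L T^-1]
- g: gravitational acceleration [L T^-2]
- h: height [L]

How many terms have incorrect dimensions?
0

LHS E: [L^2 M T^-2]
- ½mv²: [L^2 M T^-2] ✓
- mgh: [L^2 M T^-2] ✓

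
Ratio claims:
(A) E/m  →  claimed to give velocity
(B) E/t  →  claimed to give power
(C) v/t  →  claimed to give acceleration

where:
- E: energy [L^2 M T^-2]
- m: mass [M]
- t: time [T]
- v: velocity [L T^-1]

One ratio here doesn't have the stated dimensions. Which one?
(A) E/m does not give velocity

(A) E/m: [L^2 T^-2] ≠ velocity [L T^-1] ✗
(B) E/t: [L^2 M T^-3] = power [L^2 M T^-3] ✓
(C) v/t: [L T^-2] = acceleration [L T^-2] ✓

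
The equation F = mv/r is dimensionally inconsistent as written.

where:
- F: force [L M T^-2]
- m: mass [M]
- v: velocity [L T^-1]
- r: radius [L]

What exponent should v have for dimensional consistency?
The exponent of v should be 2: F = mv^2/r

The LHS F has dimensions [L M T^-2]; v has dimensions [L T^-1].
As written, the RHS mv/r (exponent 1 on v) has dimensions [M T^-1], which does not match.
With exponent 2, the RHS mv^2/r has dimensions [L M T^-2], matching the LHS.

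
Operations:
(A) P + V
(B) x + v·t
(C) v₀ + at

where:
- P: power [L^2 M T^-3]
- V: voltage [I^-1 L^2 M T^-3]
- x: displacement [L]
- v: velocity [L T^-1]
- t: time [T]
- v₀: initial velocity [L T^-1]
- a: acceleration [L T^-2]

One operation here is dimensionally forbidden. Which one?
(A) P + V

(A) P + V: P [L^2 M T^-3] and V [I^-1 L^2 M T^-3] — different dimensions cannot be added/subtracted ✗
(B) x + v·t: x [L] and v·t [L] — same dimensions ✓
(C) v₀ + at: v₀ [L T^-1] and at [L T^-1] — same dimensions ✓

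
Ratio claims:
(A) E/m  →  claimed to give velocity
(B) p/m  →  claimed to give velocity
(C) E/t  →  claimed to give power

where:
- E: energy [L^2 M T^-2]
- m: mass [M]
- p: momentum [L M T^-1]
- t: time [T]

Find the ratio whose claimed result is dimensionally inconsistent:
(A) E/m does not give velocity

(A) E/m: [L^2 T^-2] ≠ velocity [L T^-1] ✗
(B) p/m: [L T^-1] = velocity [L T^-1] ✓
(C) E/t: [L^2 M T^-3] = power [L^2 M T^-3] ✓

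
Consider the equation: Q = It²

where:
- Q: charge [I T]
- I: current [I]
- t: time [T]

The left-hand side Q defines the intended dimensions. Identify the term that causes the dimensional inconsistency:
The right-hand side term It²

Q has dimensions [I T], but It² has dimensions [I T^2], so the term It² is dimensionally wrong for Q.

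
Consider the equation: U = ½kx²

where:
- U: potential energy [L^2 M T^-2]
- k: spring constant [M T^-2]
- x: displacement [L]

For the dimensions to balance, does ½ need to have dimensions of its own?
No

U has dimensions [L^2 M T^-2] and kx² already has dimensions [L^2 M T^-2], so the equation balances without ½ contributing any dimensions. ½ is a pure (dimensionless) number; changing or removing it would not affect dimensional consistency.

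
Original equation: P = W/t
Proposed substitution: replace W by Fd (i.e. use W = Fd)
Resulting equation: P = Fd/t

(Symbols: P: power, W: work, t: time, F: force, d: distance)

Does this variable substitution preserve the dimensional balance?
Yes

[W] = [L^2 M T^-2] and [Fd] = [L^2 M T^-2]. These match, so the substitution replaces a quantity by one of the same dimensions and the result P = Fd/t has LHS [L^2 M T^-3] vs RHS [L^2 M T^-3] — still consistent.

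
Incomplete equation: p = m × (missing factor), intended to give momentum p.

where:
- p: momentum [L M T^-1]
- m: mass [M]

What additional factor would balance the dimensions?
v (velocity), dimensions [L T^-1]

p has dimensions [L M T^-1] and m has dimensions [M].
The missing factor must have dimensions [L M T^-1] / [M] = [L T^-1], i.e. velocity (v).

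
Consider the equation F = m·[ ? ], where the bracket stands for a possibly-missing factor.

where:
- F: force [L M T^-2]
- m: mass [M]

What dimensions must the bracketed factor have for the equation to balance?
[L T^-2] — acceleration (e.g. a)

F has dimensions [L M T^-2]; m has dimensions [M].
The bracketed factor must supply [L M T^-2] / [M] = [L T^-2].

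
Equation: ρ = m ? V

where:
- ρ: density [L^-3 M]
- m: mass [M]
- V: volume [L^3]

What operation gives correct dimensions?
division (÷): ρ = m ÷ V

ρ [L^-3 M]; m [M]; V [L^3].
m × V → [L^3 M] ✗
m ÷ V → [L^-3 M] ✓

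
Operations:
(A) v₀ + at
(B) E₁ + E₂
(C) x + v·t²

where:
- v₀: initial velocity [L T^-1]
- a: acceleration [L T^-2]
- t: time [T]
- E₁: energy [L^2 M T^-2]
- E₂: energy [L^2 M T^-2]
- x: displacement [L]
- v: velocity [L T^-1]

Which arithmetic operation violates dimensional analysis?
(C) x + v·t²

(A) v₀ + at: v₀ [L T^-1] and at [L T^-1] — same dimensions ✓
(B) E₁ + E₂: E₁ [L^2 M T^-2] and E₂ [L^2 M T^-2] — same dimensions ✓
(C) x + v·t²: x [L] and v·t² [L T] — different dimensions cannot be added/subtracted ✗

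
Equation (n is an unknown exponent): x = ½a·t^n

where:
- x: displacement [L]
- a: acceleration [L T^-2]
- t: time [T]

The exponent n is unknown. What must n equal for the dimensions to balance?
n = 2

x has dimensions [L]; t has dimensions [T].
The rest of the RHS has dimensions [L T^-2], so t^n must supply [T^2].
With n = 2: ½a·t^2 has dimensions [L], matching the LHS ✓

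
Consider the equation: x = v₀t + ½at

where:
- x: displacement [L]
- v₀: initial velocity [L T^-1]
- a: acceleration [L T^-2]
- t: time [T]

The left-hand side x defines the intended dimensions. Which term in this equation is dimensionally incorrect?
The term ½at

Checking each RHS term against the LHS:
- v₀t: [L] — matches x [L] ✓
- ½at: [L T^-1] — does NOT match x [L] ✗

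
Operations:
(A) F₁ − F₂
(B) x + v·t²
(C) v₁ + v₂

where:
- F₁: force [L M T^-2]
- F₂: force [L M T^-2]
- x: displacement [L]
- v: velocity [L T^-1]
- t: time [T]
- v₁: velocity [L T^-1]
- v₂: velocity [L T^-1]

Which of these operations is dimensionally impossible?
(B) x + v·t²

(A) F₁ − F₂: F₁ [L M T^-2] and F₂ [L M T^-2] — same dimensions ✓
(B) x + v·t²: x [L] and v·t² [L T] — different dimensions cannot be added/subtracted ✗
(C) v₁ + v₂: v₁ [L T^-1] and v₂ [L T^-1] — same dimensions ✓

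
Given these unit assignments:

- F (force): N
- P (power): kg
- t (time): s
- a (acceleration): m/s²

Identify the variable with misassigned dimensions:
P

The variable P (power) should have units W, not kg.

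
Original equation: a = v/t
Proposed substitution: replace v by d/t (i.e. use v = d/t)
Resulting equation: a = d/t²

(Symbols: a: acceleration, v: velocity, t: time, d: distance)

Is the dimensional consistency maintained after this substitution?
Yes

[v] = [L T^-1] and [d/t] = [L T^-1]. These match, so the substitution replaces a quantity by one of the same dimensions and the result a = d/t² has LHS [L T^-2] vs RHS [L T^-2] — still consistent.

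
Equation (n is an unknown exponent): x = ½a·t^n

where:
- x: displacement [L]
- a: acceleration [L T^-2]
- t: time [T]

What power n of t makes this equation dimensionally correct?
n = 2

x has dimensions [L]; t has dimensions [T].
The rest of the RHS has dimensions [L T^-2], so t^n must supply [T^2].
With n = 2: ½a·t^2 has dimensions [L], matching the LHS ✓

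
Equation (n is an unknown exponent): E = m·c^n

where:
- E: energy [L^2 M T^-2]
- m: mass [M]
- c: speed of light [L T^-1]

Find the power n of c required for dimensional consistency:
n = 2

E has dimensions [L^2 M T^-2]; c has dimensions [L T^-1].
The rest of the RHS has dimensions [M], so c^n must supply [L^2 T^-2].
With n = 2: m·c^2 has dimensions [L^2 M T^-2], matching the LHS ✓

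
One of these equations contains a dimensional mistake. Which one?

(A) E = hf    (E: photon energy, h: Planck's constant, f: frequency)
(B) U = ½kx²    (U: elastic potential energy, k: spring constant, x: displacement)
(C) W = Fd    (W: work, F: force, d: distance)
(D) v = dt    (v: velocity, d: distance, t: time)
(D) v = dt

The equation (D) v = dt is dimensionally incorrect.

LHS (v): [L T^-1]
RHS (dt): [L T] ✗

The dimensions do not match. The other three equations balance.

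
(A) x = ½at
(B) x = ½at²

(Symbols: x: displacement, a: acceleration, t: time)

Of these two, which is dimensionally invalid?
(A)

(A) x = ½at: LHS [L], RHS [L T^-1] ✗
(B) x = ½at²: LHS [L], RHS [L] ✓

Expression (A) x = ½at is dimensionally incorrect.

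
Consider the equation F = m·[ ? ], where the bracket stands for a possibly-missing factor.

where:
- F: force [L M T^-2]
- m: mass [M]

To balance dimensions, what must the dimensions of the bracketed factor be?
[L T^-2] — acceleration (e.g. a)

F has dimensions [L M T^-2]; m has dimensions [M].
The bracketed factor must supply [L M T^-2] / [M] = [L T^-2].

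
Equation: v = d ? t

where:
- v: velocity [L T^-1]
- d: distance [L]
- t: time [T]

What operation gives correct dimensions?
division (÷): v = d ÷ t

v [L T^-1]; d [L]; t [T].
d × t → [L T] ✗
d ÷ t → [L T^-1] ✓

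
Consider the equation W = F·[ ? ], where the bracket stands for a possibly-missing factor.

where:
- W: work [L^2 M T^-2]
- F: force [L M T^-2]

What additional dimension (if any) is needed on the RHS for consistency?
[L] — length (e.g. a distance d)

W has dimensions [L^2 M T^-2]; F has dimensions [L M T^-2].
The bracketed factor must supply [L^2 M T^-2] / [L M T^-2] = [L].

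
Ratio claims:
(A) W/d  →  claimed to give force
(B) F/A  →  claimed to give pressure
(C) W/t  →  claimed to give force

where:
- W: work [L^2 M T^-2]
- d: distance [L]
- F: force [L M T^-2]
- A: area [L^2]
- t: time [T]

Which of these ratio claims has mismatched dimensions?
(C) W/t does not give force

(A) W/d: [L M T^-2] = force [L M T^-2] ✓
(B) F/A: [L^-1 M T^-2] = pressure [L^-1 M T^-2] ✓
(C) W/t: [L^2 M T^-3] ≠ force [L M T^-2] ✗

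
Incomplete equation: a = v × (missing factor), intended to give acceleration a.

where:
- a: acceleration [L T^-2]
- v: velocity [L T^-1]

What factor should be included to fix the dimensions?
1/t (inverse time), dimensions [T^-1]

a has dimensions [L T^-2] and v has dimensions [L T^-1].
The missing factor must have dimensions [L T^-2] / [L T^-1] = [T^-1], i.e. inverse time (1/t).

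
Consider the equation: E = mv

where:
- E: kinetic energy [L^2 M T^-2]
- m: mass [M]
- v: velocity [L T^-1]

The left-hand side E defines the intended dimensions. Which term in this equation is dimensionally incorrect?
The right-hand side term mv

E has dimensions [L^2 M T^-2], but mv has dimensions [L M T^-1], so the term mv is dimensionally wrong for E.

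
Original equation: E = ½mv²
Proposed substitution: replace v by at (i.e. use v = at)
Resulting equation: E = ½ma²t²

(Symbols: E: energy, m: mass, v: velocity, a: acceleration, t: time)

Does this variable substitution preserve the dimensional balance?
Yes

[v] = [L T^-1] and [at] = [L T^-1]. These match, so the substitution replaces a quantity by one of the same dimensions and the result E = ½ma²t² has LHS [L^2 M T^-2] vs RHS [L^2 M T^-2] — still consistent.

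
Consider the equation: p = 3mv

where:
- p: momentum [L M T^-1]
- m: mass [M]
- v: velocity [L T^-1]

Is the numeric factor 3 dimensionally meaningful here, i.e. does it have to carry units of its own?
No

p has dimensions [L M T^-1] and mv already has dimensions [L M T^-1], so the equation balances without 3 contributing any dimensions. 3 is a pure (dimensionless) number; changing or removing it would not affect dimensional consistency.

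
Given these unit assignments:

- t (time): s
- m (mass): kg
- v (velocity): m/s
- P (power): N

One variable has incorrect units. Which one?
P

The variable P (power) should have units W, not N.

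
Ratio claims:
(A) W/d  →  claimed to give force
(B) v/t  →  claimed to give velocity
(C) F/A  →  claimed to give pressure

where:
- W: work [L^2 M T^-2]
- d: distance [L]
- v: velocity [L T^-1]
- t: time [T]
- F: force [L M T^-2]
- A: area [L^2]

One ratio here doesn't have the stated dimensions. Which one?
(B) v/t does not give velocity

(A) W/d: [L M T^-2] = force [L M T^-2] ✓
(B) v/t: [L T^-2] ≠ velocity [L T^-1] ✗
(C) F/A: [L^-1 M T^-2] = pressure [L^-1 M T^-2] ✓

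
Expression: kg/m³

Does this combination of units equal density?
Yes

The expression kg/m³ has dimensions [L^-3 M], which is exactly density [L^-3 M].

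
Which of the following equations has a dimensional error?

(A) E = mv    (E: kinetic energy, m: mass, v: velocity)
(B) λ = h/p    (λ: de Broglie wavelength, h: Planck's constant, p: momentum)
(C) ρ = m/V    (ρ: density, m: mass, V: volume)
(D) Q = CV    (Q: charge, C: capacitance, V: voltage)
(A) E = mv

The equation (A) E = mv is dimensionally incorrect.

LHS (E): [L^2 M T^-2]
RHS (mv): [L M T^-1] ✗

The dimensions do not match. The other three equations balance.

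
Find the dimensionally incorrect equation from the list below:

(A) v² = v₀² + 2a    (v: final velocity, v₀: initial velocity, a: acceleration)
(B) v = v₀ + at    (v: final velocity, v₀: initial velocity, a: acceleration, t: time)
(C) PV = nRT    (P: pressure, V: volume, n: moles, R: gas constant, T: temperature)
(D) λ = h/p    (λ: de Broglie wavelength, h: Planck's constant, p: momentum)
(A) v² = v₀² + 2a

The equation (A) v² = v₀² + 2a is dimensionally incorrect.

LHS (v²): [L^2 T^-2]
RHS terms:
  - v₀²: [L^2 T^-2] ✓
  - 2a: [L T^-2] ✗ (does not match LHS)

The dimensions do not match. The other three equations balance.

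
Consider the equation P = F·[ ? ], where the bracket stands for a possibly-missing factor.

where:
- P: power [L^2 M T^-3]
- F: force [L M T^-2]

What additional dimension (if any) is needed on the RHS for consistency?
[L T^-1] — velocity (e.g. v)

P has dimensions [L^2 M T^-3]; F has dimensions [L M T^-2].
The bracketed factor must supply [L^2 M T^-3] / [L M T^-2] = [L T^-1].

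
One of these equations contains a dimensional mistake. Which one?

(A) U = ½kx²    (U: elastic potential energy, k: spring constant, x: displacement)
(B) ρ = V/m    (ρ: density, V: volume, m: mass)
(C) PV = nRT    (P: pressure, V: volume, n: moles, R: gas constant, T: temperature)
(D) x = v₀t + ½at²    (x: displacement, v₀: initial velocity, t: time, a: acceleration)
(B) ρ = V/m

The equation (B) ρ = V/m is dimensionally incorrect.

LHS (ρ): [L^-3 M]
RHS (V/m): [L^3 M^-1] ✗

The dimensions do not match. The other three equations balance.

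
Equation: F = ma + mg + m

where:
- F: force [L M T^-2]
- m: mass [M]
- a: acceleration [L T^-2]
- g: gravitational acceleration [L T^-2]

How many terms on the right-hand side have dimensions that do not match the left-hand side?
1

LHS F: [L M T^-2]
- ma: [L M T^-2] ✓
- mg: [L M T^-2] ✓
- m: [M] ✗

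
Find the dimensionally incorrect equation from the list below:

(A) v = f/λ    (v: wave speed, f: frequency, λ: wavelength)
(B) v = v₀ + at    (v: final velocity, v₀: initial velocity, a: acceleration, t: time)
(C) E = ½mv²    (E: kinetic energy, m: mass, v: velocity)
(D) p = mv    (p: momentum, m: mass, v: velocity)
(A) v = f/λ

The equation (A) v = f/λ is dimensionally incorrect.

LHS (v): [L T^-1]
RHS (f/λ): [L^-1 T^-1] ✗

The dimensions do not match. The other three equations balance.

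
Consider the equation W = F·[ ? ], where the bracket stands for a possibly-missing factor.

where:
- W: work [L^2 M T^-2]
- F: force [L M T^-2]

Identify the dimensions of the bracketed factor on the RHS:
[L] — length (e.g. a distance d)

W has dimensions [L^2 M T^-2]; F has dimensions [L M T^-2].
The bracketed factor must supply [L^2 M T^-2] / [L M T^-2] = [L].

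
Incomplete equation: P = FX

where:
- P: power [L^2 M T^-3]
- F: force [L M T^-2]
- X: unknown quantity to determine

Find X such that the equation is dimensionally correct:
X = v (velocity), dimensions [L T^-1]

P has dimensions [L^2 M T^-3]; the rest of the RHS (F) has dimensions [L M T^-2].
So X must have dimensions [L T^-1] — X = v (velocity).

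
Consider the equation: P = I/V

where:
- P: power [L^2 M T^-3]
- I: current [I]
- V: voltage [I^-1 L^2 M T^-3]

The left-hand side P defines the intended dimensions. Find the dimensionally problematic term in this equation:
The right-hand side term I/V

P has dimensions [L^2 M T^-3], but I/V has dimensions [I^2 L^-2 M^-1 T^3], so the term I/V is dimensionally wrong for P.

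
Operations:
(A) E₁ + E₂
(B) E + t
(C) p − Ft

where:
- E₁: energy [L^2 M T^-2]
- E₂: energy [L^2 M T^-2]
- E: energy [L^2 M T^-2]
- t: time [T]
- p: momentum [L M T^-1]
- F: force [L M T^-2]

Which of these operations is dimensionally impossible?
(B) E + t

(A) E₁ + E₂: E₁ [L^2 M T^-2] and E₂ [L^2 M T^-2] — same dimensions ✓
(B) E + t: E [L^2 M T^-2] and t [T] — different dimensions cannot be added/subtracted ✗
(C) p − Ft: p [L M T^-1] and Ft [L M T^-1] — same dimensions ✓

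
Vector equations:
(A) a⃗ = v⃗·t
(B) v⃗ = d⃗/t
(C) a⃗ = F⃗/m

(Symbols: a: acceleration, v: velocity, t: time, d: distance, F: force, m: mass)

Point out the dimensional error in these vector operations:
(A) a⃗ = v⃗·t

(A) a⃗ = v⃗·t: LHS [L T^-2], RHS [L] ✗ — acceleration is velocity per time; should be v⃗/t
(B) v⃗ = d⃗/t: LHS [L T^-1], RHS [L T^-1] ✓ — displacement (vector) divided by time (scalar)
(C) a⃗ = F⃗/m: LHS [L T^-2], RHS [L T^-2] ✓ — force (vector) divided by mass (scalar)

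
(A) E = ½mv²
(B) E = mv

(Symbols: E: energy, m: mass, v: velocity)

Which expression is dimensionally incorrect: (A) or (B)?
(B)

(A) E = ½mv²: LHS [L^2 M T^-2], RHS [L^2 M T^-2] ✓
(B) E = mv: LHS [L^2 M T^-2], RHS [L M T^-1] ✗

Expression (B) E = mv is dimensionally incorrect.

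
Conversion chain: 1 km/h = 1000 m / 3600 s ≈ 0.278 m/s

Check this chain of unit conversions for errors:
The chain is correct (no errors).

Correct: 1 km = 1000 m, 1 h = 3600 s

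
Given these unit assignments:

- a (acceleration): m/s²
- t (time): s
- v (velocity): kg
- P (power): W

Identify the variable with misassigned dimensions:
v

The variable v (velocity) should have units m/s, not kg.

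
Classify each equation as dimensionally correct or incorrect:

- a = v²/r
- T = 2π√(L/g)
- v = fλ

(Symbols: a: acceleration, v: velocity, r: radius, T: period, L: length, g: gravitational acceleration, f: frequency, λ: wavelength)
Dimensionally correct: a = v²/r, T = 2π√(L/g), v = fλ
Dimensionally incorrect: none
Ordered (correct first, then incorrect): a = v²/r, T = 2π√(L/g), v = fλ

- a = v²/r: LHS [L T^-2], RHS [L T^-2] → correct ✓
- T = 2π√(L/g): LHS [T], RHS [T] → correct ✓
- v = fλ: LHS [L T^-1], RHS [L T^-1] → correct ✓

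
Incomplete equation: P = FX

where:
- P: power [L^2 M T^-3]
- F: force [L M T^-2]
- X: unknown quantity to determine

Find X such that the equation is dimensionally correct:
X = v (velocity), dimensions [L T^-1]

P has dimensions [L^2 M T^-3]; the rest of the RHS (F) has dimensions [L M T^-2].
So X must have dimensions [L T^-1] — X = v (velocity).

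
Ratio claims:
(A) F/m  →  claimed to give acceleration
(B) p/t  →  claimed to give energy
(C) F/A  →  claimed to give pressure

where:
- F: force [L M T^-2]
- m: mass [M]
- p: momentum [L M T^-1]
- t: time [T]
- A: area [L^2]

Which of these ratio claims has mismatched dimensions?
(B) p/t does not give energy

(A) F/m: [L T^-2] = acceleration [L T^-2] ✓
(B) p/t: [L M T^-2] ≠ energy [L^2 M T^-2] ✗
(C) F/A: [L^-1 M T^-2] = pressure [L^-1 M T^-2] ✓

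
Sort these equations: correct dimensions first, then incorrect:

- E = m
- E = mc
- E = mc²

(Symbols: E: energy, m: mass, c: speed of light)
Dimensionally correct: E = mc²
Dimensionally incorrect: E = m, E = mc
Ordered (correct first, then incorrect): E = mc², E = m, E = mc

- E = m: LHS [L^2 M T^-2], RHS [M] → incorrect ✗
- E = mc: LHS [L^2 M T^-2], RHS [L M T^-1] → incorrect ✗
- E = mc²: LHS [L^2 M T^-2], RHS [L^2 M T^-2] → correct ✓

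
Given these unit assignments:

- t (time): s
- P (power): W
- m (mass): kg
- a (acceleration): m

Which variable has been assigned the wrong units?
a

The variable a (acceleration) should have units m/s², not m.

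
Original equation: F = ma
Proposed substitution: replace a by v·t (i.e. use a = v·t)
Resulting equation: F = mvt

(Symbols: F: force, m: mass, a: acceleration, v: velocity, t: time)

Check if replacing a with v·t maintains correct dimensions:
No

[a] = [L T^-2] and [v·t] = [L]. These differ, so the substitution replaces a quantity by one of different dimensions and the result F = mvt has LHS [L M T^-2] vs RHS [L M] — inconsistent.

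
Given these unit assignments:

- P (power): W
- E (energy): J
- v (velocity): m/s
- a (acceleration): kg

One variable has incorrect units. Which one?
a

The variable a (acceleration) should have units m/s², not kg.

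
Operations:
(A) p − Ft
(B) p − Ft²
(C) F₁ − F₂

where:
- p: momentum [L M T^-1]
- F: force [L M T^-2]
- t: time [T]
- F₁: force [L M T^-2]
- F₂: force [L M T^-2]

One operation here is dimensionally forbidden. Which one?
(B) p − Ft²

(A) p − Ft: p [L M T^-1] and Ft [L M T^-1] — same dimensions ✓
(B) p − Ft²: p [L M T^-1] and Ft² [L M] — different dimensions cannot be added/subtracted ✗
(C) F₁ − F₂: F₁ [L M T^-2] and F₂ [L M T^-2] — same dimensions ✓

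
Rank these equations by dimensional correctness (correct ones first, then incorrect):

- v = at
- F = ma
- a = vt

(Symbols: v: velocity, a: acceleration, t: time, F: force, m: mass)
Dimensionally correct: v = at, F = ma
Dimensionally incorrect: a = vt
Ordered (correct first, then incorrect): v = at, F = ma, a = vt

- v = at: LHS [L T^-1], RHS [L T^-1] → correct ✓
- F = ma: LHS [L M T^-2], RHS [L M T^-2] → correct ✓
- a = vt: LHS [L T^-2], RHS [L] → incorrect ✗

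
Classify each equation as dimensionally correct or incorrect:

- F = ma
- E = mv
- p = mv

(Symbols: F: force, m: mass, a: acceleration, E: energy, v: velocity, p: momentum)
Dimensionally correct: F = ma, p = mv
Dimensionally incorrect: E = mv
Ordered (correct first, then incorrect): F = ma, p = mv, E = mv

- F = ma: LHS [L M T^-2], RHS [L M T^-2] → correct ✓
- E = mv: LHS [L^2 M T^-2], RHS [L M T^-1] → incorrect ✗
- p = mv: LHS [L M T^-1], RHS [L M T^-1] → correct ✓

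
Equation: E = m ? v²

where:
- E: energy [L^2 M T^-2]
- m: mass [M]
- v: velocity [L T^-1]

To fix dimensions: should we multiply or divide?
multiplication (×): E = m × v²

E [L^2 M T^-2]; m [M]; v² [L^2 T^-2].
m × v² → [L^2 M T^-2] ✓
m ÷ v² → [L^-2 M T^2] ✗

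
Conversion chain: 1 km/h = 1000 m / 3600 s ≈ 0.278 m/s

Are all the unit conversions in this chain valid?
The chain is correct (no errors).

Correct: 1 km = 1000 m, 1 h = 3600 s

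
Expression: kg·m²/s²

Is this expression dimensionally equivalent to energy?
Yes

The expression kg·m²/s² has dimensions [L^2 M T^-2], which is exactly energy [L^2 M T^-2].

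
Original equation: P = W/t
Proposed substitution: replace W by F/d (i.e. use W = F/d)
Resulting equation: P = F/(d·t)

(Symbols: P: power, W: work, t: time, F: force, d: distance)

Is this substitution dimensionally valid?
No

[W] = [L^2 M T^-2] and [F/d] = [M T^-2]. These differ, so the substitution replaces a quantity by one of different dimensions and the result P = F/(d·t) has LHS [L^2 M T^-3] vs RHS [M T^-3] — inconsistent.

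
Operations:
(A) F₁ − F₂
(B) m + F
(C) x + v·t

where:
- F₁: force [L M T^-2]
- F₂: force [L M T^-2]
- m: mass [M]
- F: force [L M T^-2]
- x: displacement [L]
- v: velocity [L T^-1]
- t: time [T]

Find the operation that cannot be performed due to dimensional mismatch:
(B) m + F

(A) F₁ − F₂: F₁ [L M T^-2] and F₂ [L M T^-2] — same dimensions ✓
(B) m + F: m [M] and F [L M T^-2] — different dimensions cannot be added/subtracted ✗
(C) x + v·t: x [L] and v·t [L] — same dimensions ✓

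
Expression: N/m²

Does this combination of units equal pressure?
Yes

The expression N/m² has dimensions [L^-1 M T^-2], which is exactly pressure [L^-1 M T^-2].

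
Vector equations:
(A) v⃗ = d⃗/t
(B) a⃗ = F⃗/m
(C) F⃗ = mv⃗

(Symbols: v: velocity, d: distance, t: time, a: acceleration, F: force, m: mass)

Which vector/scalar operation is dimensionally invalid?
(C) F⃗ = mv⃗

(A) v⃗ = d⃗/t: LHS [L T^-1], RHS [L T^-1] ✓ — displacement (vector) divided by time (scalar)
(B) a⃗ = F⃗/m: LHS [L T^-2], RHS [L T^-2] ✓ — force (vector) divided by mass (scalar)
(C) F⃗ = mv⃗: LHS [L M T^-2], RHS [L M T^-1] ✗ — mass times velocity is momentum, not force; should be ma⃗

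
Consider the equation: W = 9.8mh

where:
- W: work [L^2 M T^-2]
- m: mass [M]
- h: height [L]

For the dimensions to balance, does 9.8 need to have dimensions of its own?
Yes

W has dimensions [L^2 M T^-2], while mh alone has dimensions [L M]. For the equation to balance, the factor 9.8 must carry dimensions [L T^-2] — it is a dimensional constant (a numerical value of a physical quantity with its units suppressed), not a pure number.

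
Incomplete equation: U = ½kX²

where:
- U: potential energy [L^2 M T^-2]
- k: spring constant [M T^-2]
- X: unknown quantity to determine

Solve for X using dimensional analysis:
X = x (displacement), dimensions [L]

U has dimensions [L^2 M T^-2]; the rest of the RHS (½k) has dimensions [M T^-2].
So X² must have dimensions [L^2], i.e. X has dimensions [L] — X = x (displacement).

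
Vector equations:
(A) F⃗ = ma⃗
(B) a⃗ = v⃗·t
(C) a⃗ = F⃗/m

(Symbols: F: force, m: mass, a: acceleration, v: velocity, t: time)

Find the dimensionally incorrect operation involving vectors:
(B) a⃗ = v⃗·t

(A) F⃗ = ma⃗: LHS [L M T^-2], RHS [L M T^-2] ✓ — Force and acceleration are vectors, mass is a scalar
(B) a⃗ = v⃗·t: LHS [L T^-2], RHS [L] ✗ — acceleration is velocity per time; should be v⃗/t
(C) a⃗ = F⃗/m: LHS [L T^-2], RHS [L T^-2] ✓ — force (vector) divided by mass (scalar)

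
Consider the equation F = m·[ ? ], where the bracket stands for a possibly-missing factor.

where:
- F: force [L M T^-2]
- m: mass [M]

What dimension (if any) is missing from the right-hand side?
[L T^-2] — acceleration (e.g. a)

F has dimensions [L M T^-2]; m has dimensions [M].
The bracketed factor must supply [L M T^-2] / [M] = [L T^-2].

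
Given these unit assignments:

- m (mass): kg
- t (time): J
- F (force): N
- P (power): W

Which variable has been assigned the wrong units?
t

The variable t (time) should have units s, not J.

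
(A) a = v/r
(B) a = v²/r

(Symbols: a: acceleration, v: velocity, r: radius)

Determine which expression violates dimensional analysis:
(A)

(A) a = v/r: LHS [L T^-2], RHS [T^-1] ✗
(B) a = v²/r: LHS [L T^-2], RHS [L T^-2] ✓

Expression (A) a = v/r is dimensionally incorrect.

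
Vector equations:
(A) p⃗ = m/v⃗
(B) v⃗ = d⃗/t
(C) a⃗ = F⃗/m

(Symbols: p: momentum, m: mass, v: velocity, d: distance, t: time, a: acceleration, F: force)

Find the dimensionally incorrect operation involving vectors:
(A) p⃗ = m/v⃗

(A) p⃗ = m/v⃗: LHS [L M T^-1], RHS [L^-1 M T] ✗ — momentum is mass times velocity; should be mv⃗ (and division by a vector is undefined)
(B) v⃗ = d⃗/t: LHS [L T^-1], RHS [L T^-1] ✓ — displacement (vector) divided by time (scalar)
(C) a⃗ = F⃗/m: LHS [L T^-2], RHS [L T^-2] ✓ — force (vector) divided by mass (scalar)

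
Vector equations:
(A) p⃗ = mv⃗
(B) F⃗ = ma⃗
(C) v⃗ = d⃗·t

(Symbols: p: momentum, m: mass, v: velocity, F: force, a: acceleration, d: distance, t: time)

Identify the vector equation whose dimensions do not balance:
(C) v⃗ = d⃗·t

(A) p⃗ = mv⃗: LHS [L M T^-1], RHS [L M T^-1] ✓ — mass (scalar) times velocity (vector)
(B) F⃗ = ma⃗: LHS [L M T^-2], RHS [L M T^-2] ✓ — Force and acceleration are vectors, mass is a scalar
(C) v⃗ = d⃗·t: LHS [L T^-1], RHS [L T] ✗ — velocity is displacement per time; should be d⃗/t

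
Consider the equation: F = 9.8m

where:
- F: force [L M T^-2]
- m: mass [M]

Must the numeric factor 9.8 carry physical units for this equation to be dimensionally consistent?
Yes

F has dimensions [L M T^-2], while m alone has dimensions [M]. For the equation to balance, the factor 9.8 must carry dimensions [L T^-2] — it is a dimensional constant (a numerical value of a physical quantity with its units suppressed), not a pure number.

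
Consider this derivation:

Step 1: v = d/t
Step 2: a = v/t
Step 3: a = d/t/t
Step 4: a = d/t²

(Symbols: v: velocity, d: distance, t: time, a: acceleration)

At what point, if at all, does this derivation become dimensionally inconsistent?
No step introduces an error — all steps are dimensionally consistent.

Step 1: v = d/t → LHS [L T^-1], RHS [L T^-1] ✓
Step 2: a = v/t → LHS [L T^-2], RHS [L T^-2] ✓
Step 3: a = d/t/t → LHS [L T^-2], RHS [L T^-2] ✓
Step 4: a = d/t² → LHS [L T^-2], RHS [L T^-2] ✓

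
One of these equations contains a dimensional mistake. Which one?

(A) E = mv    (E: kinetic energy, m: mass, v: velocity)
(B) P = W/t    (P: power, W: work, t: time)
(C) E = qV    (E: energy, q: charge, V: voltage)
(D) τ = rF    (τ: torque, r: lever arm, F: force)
(A) E = mv

The equation (A) E = mv is dimensionally incorrect.

LHS (E): [L^2 M T^-2]
RHS (mv): [L M T^-1] ✗

The dimensions do not match. The other three equations balance.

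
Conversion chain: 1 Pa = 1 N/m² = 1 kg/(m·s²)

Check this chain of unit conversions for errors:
The chain is correct (no errors).

Correct: Pascal is Newton per square meter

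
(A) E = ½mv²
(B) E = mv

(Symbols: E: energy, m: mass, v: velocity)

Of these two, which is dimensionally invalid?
(B)

(A) E = ½mv²: LHS [L^2 M T^-2], RHS [L^2 M T^-2] ✓
(B) E = mv: LHS [L^2 M T^-2], RHS [L M T^-1] ✗

Expression (B) E = mv is dimensionally incorrect.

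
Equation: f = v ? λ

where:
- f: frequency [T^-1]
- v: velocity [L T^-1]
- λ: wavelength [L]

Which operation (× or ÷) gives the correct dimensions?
division (÷): f = v ÷ λ

f [T^-1]; v [L T^-1]; λ [L].
v × λ → [L^2 T^-1] ✗
v ÷ λ → [T^-1] ✓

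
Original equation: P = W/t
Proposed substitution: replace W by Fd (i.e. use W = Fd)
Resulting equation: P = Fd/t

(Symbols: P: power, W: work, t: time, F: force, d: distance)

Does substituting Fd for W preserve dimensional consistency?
Yes

[W] = [L^2 M T^-2] and [Fd] = [L^2 M T^-2]. These match, so the substitution replaces a quantity by one of the same dimensions and the result P = Fd/t has LHS [L^2 M T^-3] vs RHS [L^2 M T^-3] — still consistent.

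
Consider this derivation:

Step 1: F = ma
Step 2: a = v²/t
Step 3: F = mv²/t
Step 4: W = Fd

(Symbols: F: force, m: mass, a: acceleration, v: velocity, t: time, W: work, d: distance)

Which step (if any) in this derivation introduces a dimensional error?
Step 2

Step 1: F = ma → LHS [L M T^-2], RHS [L M T^-2] ✓
Step 2: a = v²/t → LHS [L T^-2], RHS [L^2 T^-3] ✗

The first dimensional inconsistency appears in step 2: a = v²/t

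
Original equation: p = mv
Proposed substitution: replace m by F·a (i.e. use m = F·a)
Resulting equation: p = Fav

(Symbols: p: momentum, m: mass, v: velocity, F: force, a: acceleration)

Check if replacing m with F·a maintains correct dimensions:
No

[m] = [M] and [F·a] = [L^2 M T^-4]. These differ, so the substitution replaces a quantity by one of different dimensions and the result p = Fav has LHS [L M T^-1] vs RHS [L^3 M T^-5] — inconsistent.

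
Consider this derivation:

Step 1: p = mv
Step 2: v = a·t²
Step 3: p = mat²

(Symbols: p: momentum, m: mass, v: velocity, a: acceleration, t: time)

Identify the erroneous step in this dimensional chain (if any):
Step 2

Step 1: p = mv → LHS [L M T^-1], RHS [L M T^-1] ✓
Step 2: v = a·t² → LHS [L T^-1], RHS [L] ✗

The first dimensional inconsistency appears in step 2: v = a·t²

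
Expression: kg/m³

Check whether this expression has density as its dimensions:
Yes

The expression kg/m³ has dimensions [L^-3 M], which is exactly density [L^-3 M].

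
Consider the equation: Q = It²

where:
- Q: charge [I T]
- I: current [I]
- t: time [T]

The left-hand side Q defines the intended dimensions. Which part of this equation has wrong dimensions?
The right-hand side term It²

Q has dimensions [I T], but It² has dimensions [I T^2], so the term It² is dimensionally wrong for Q.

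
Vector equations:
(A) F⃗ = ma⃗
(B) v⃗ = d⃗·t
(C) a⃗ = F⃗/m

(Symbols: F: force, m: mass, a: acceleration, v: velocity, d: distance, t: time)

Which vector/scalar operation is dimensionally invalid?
(B) v⃗ = d⃗·t

(A) F⃗ = ma⃗: LHS [L M T^-2], RHS [L M T^-2] ✓ — Force and acceleration are vectors, mass is a scalar
(B) v⃗ = d⃗·t: LHS [L T^-1], RHS [L T] ✗ — velocity is displacement per time; should be d⃗/t
(C) a⃗ = F⃗/m: LHS [L T^-2], RHS [L T^-2] ✓ — force (vector) divided by mass (scalar)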